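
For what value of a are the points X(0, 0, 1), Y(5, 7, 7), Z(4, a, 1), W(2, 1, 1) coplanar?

Normal to plane XYW: n = (-6, 12, -9); plane equation n·P = -9.
Requiring n·Z = -9: (12)a + (-33) = -9.
So a = 2.

2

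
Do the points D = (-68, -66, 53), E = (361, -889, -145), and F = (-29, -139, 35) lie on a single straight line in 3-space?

No

DE = (429, -823, -198), DF = (39, -73, -18).
DE × DF = (360, 0, 780).
The cross product is nonzero, so the points do not lie on one line.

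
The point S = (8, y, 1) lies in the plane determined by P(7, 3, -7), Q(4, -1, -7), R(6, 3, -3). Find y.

7

Coplanarity requires PQ · (PR × PS) = 0.
PQ = (-3, -4, 0), PR = (-1, 0, 4); the triple product is linear in y with coefficient 12 and constant term -84.
Setting it to zero: y = 7.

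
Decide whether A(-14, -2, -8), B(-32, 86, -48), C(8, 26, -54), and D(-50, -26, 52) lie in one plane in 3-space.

Yes

The four points are coplanar iff the 3×3 determinant with rows AB, AC, AD is zero.
Rows: (-18, 88, -40), (22, 28, -46), (-36, -24, 60).
Expanding along the first row: (-18)(576) − (88)(-336) + (-40)(480) = 0.
Zero determinant ⇒ coplanar.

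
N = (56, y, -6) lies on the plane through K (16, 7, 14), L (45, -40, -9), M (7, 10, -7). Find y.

-53

A normal to the plane is n = KL × KM = (1056, 816, -336).
N lies in the plane iff n · KN = 0.
This gives (816)y + (43248) = 0, so y = -53.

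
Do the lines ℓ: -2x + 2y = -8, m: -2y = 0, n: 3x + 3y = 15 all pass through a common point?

Lines aᵢx + bᵢy = cᵢ with pairwise distinct directions are concurrent exactly when det[aᵢ bᵢ cᵢ] = 0.
Here the determinant is 12.
Nonzero, so no common point exists.

No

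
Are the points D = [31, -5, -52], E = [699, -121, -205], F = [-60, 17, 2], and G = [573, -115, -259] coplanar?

With D as base: DE = (668, -116, -153), DF = (-91, 22, 54), DG = (542, -110, -207).
DF × DG = (1386, 10431, -1914).
DE · (DF × DG) = 8694.
Since 8694 ≠ 0, the four points are not coplanar.

No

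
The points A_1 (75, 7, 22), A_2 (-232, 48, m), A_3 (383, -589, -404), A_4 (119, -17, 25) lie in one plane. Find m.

-131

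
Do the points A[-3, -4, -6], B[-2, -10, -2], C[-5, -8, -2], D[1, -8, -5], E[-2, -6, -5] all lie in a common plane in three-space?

The plane through A, B, C has normal n = AB × AC = (-8, -12, -16) and equation n·P = 168.
Checking the remaining points: n·D = 168, n·E = 168.
All equal 168, so all 5 points lie in one plane.

Yes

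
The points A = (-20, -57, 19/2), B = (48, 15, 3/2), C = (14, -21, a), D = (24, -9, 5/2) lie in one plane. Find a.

11/2

The points are coplanar iff AB · (AC × AD) = 0.
Expanding, this is linear in a: (-96)a + (528) = 0.
So a = 11/2.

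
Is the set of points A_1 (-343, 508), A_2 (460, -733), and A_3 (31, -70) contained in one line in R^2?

A_1A_2 = (803, -1241), A_1A_3 = (374, -578).
Twice the signed area of △A_1A_2A_3 is (803)(-578) − (-1241)(374) = 0.
The triangle is degenerate (zero area), so the points are collinear.

Yes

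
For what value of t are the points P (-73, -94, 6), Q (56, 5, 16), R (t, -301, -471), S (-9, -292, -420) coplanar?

19

Normal to plane PQS: n = (-40194, 55594, -31878); plane equation n·X = -2482942.
Requiring n·R = -2482942: (-40194)t + (-1719256) = -2482942.
So t = 19.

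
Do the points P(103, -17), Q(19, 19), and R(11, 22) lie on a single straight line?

No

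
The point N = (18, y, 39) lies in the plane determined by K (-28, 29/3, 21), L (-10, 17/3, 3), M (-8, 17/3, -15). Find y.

A normal to the plane is n = KL × KM = (72, 288, 8).
N lies in the plane iff n · KN = 0.
This gives (288)y + (672) = 0, so y = -7/3.

-7/3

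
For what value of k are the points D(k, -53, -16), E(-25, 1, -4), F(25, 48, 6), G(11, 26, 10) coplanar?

-83

Coplanarity ⇔ det[DE; DF; DG] = 0.
Expanding, this is linear in k: (-408)k + (-33864) = 0.
So k = -83.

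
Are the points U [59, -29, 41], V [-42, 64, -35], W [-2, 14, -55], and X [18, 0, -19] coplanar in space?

No

With U as base: UV = (-101, 93, -76), UW = (-61, 43, -96), UX = (-41, 29, -60).
UW × UX = (204, 276, -6).
UV · (UW × UX) = 5520.
Since 5520 ≠ 0, the four points are not coplanar.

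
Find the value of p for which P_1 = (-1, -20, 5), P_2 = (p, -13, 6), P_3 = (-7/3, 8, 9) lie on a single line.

-4/3

Direction P_1P_3 = (-4/3, 28, 4). From the y-coordinate of P_2, the parameter along the line is τ = (-13 − (-20))/28 = 1/4.
Then p = (-1) + 1/4·(-4/3) = -4/3.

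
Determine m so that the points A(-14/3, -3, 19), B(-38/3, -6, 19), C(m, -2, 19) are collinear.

Direction AB = (-8, -3, 0). From the y-coordinate of C, the parameter along the line is τ = (-2 − (-3))/(-3) = -1/3.
Then m = (-14/3) + (-1/3)·(-8) = -2.

-2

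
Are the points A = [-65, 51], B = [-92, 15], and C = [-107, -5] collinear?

AB = (-27, -36), AC = (-42, -56).
Twice the signed area of △ABC is (-27)(-56) − (-36)(-42) = 0.
The triangle is degenerate (zero area), so the points are collinear.

Yes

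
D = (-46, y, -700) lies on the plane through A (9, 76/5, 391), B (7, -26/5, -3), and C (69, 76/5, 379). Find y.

-209/5

Coplanarity requires AB · (AC × AD) = 0.
AB = (-2, -102/5, -394), AC = (60, 0, -12); the triple product is linear in y with coefficient -23664 and constant term -4945776/5.
Setting it to zero: y = -209/5.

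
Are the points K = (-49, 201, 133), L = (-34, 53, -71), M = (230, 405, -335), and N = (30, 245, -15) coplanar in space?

With K as base: KL = (15, -148, -204), KM = (279, 204, -468), KN = (79, 44, -148).
KM × KN = (-9600, 4320, -3840).
KL · (KM × KN) = 0.
The scalar triple product vanishes, so the four points are coplanar.

Yes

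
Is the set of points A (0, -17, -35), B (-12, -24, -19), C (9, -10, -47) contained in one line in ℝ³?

AB = (-12, -7, 16), AC = (9, 7, -12).
AB × AC = (-28, 0, -21).
The cross product is nonzero, so the points do not lie on one line.

No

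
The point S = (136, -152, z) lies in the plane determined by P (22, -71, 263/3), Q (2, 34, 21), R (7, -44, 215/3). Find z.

383/3

The plane through P, Q, R has equation 120x + 680y + 1035z = 45095.
Substituting S: (1035)z + (-87040) = 45095, so z = 383/3.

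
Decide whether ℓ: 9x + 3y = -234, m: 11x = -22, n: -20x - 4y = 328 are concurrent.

Yes

Lines aᵢx + bᵢy = cᵢ with pairwise distinct directions are concurrent exactly when det[aᵢ bᵢ cᵢ] = 0.
Here the determinant is 0.
It vanishes, so the lines are concurrent at (-2, -72).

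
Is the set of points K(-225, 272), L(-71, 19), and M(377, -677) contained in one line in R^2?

KL = (154, -253), KM = (602, -949).
If collinear, KM would be a scalar multiple of KL. But (154)·(-949) ≠ (-253)·(602) (difference 6160), so they are not parallel; the points are not collinear.

No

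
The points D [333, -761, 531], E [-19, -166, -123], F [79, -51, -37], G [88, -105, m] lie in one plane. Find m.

Normal to plane DEF: n = (126380, -33820, -98790); plane equation n·P = 15364070.
Requiring n·G = 15364070: (-98790)m + (14672540) = 15364070.
So m = -7.

-7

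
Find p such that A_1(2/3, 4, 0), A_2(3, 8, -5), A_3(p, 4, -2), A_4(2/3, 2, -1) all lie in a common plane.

4/3

Normal to plane A_1A_2A_4: n = (-14, 7/3, -14/3); plane equation n·P = 0.
Requiring n·A_3 = 0: (-14)p + (56/3) = 0.
So p = 4/3.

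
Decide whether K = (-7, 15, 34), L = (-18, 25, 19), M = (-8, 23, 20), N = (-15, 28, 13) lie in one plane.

No

With K as base: KL = (-11, 10, -15), KM = (-1, 8, -14), KN = (-8, 13, -21).
KM × KN = (14, 91, 51).
KL · (KM × KN) = -9.
Since -9 ≠ 0, the four points are not coplanar.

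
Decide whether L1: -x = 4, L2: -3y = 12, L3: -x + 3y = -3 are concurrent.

No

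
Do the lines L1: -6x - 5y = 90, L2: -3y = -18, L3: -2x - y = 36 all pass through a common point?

The three lines meet at one point iff the augmented coefficient matrix [aᵢ bᵢ cᵢ] has rank < 3, i.e. its determinant vanishes.
Here the determinant is 36.
Nonzero, so no common point exists.

No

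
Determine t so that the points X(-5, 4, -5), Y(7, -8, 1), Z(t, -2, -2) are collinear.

Collinearity requires XY × XZ = 0; each component is linear in t.
The y-component gives (6)t + (-6) = 0, so t = 1.
The remaining components then also vanish.

1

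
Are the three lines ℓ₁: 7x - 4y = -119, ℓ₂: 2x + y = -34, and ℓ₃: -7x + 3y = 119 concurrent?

The three lines meet at one point iff the augmented coefficient matrix [aᵢ bᵢ cᵢ] has rank < 3, i.e. its determinant vanishes.
Here the determinant is 0.
It vanishes, so the lines are concurrent at (-17, 0).

Yes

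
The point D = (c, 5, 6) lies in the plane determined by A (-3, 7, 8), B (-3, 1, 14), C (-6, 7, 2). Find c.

A normal to the plane is n = AB × AC = (36, -18, -18).
D lies in the plane iff n · AD = 0.
This gives (36)c + (180) = 0, so c = -5.

-5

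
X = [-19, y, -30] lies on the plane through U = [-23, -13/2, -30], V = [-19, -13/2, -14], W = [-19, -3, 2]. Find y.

A normal to the plane is n = UV × UW = (-56, -64, 14).
X lies in the plane iff n · UX = 0.
This gives (-64)y + (-640) = 0, so y = -10.

-10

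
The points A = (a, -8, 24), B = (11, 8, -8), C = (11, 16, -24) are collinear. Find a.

Collinearity requires AB × AC = 0; each component is linear in a.
The y-component gives (-16)a + (176) = 0, so a = 11.
The remaining components then also vanish.

11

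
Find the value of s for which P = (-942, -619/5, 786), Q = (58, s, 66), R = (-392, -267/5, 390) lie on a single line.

21/5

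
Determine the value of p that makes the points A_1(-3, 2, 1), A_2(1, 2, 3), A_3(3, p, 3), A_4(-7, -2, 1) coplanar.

4

Normal to plane A_1A_2A_4: n = (8, -8, -16); plane equation n·P = -56.
Requiring n·A_3 = -56: (-8)p + (-24) = -56.
So p = 4.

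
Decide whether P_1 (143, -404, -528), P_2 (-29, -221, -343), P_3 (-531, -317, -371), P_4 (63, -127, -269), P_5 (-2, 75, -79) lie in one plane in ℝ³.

No

The plane through P_1, P_2, P_3 has normal n = P_1P_2 × P_1P_3 = (12636, -97686, 108378) and equation n·P = -15951492.
Checking the remaining points: n·P_4 = -15951492, n·P_5 = -15913584.
Since n·P_5 = -15913584 ≠ -15951492, P_5 is off the plane and the points are not all coplanar.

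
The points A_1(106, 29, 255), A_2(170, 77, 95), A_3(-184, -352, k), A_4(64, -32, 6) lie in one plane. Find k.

-982

Normal to plane A_1A_2A_4: n = (-21712, 22656, -1888); plane equation n·P = -2125888.
Requiring n·A_3 = -2125888: (-1888)k + (-3979904) = -2125888.
So k = -982.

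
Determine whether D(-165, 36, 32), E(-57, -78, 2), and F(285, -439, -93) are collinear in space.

Yes

DE = (108, -114, -30), DF = (450, -475, -125).
DE × DF = (0, 0, 0).
The cross product vanishes, so the three points are collinear.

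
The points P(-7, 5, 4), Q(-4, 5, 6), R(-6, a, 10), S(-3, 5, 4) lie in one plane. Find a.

5

Normal to plane PQS: n = (0, 8, 0); plane equation n·X = 40.
Requiring n·R = 40: (8)a + (0) = 40.
So a = 5.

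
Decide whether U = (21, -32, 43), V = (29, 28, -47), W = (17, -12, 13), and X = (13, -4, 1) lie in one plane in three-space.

Yes

With U as base: UV = (8, 60, -90), UW = (-4, 20, -30), UX = (-8, 28, -42).
UW × UX = (0, 72, 48).
UV · (UW × UX) = 0.
The scalar triple product vanishes, so the four points are coplanar.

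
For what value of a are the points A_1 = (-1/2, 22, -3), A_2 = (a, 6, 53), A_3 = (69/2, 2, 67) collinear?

Direction A_1A_3 = (35, -20, 70). From the y-coordinate of A_2, the parameter along the line is τ = (6 − 22)/(-20) = 4/5.
Then a = (-1/2) + 4/5·(35) = 55/2.

55/2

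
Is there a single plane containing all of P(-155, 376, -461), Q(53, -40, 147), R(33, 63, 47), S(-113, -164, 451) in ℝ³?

No

With P as base: PQ = (208, -416, 608), PR = (188, -313, 508), PS = (42, -540, 912).
PR × PS = (-11136, -150120, -88374).
PQ · (PR × PS) = 6402240.
Since 6402240 ≠ 0, the four points are not coplanar.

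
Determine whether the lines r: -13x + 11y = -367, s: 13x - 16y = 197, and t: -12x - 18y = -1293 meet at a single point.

Lines aᵢx + bᵢy = cᵢ with pairwise distinct directions are concurrent exactly when det[aᵢ bᵢ cᵢ] = 0.
Here the determinant is 195.
Nonzero, so no common point exists.

No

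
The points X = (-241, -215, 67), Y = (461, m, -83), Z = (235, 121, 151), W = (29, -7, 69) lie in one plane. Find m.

Coplanarity ⇔ det[XY; XZ; XW] = 0.
Expanding, this is linear in m: (21728)m + (-8365280) = 0.
So m = 385.

385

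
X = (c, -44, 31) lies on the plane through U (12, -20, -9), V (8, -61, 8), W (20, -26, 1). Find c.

44

A normal to the plane is n = UV × UW = (-308, 176, 352).
X lies in the plane iff n · UX = 0.
This gives (-308)c + (13552) = 0, so c = 44.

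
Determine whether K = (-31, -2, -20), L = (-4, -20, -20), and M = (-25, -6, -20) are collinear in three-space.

KL = (27, -18, 0), KM = (6, -4, 0).
Each component of KM is 2/9 times the corresponding component of KL, so KM = 2/9·KL and the points are collinear.

Yes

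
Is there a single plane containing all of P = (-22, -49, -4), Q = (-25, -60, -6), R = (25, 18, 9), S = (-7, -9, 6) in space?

The four points are coplanar iff the 3×3 determinant with rows PQ, PR, PS is zero.
Rows: (-3, -11, -2), (47, 67, 13), (15, 40, 10).
Expanding along the first row: (-3)(150) − (-11)(275) + (-2)(875) = 825.
Nonzero ⇒ not coplanar.

No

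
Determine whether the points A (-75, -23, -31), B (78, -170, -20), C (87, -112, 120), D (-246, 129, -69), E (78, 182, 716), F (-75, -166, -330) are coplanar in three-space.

The plane through A, B, C has normal n = AB × AC = (-21218, -21321, 10197) and equation n·P = 1765626.
Checking the remaining points: n·D = 1765626, n·E = 1765626, n·F = 1765626.
All equal 1765626, so all 6 points lie in one plane.

Yes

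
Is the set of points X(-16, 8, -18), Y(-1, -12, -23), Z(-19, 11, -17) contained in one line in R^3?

No

XY = (15, -20, -5), XZ = (-3, 3, 1).
XY × XZ = (-5, 0, -15).
The cross product is nonzero, so the points do not lie on one line.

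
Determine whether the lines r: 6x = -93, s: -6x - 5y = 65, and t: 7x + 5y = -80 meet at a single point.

Intersecting r and s: solving the 2×2 system gives (x, y) = (-31/2, 28/5).
Substitute into t: (7)(-31/2) + (5)(28/5) = -161/2.
But t requires -80 ≠ -161/2, so the three lines have no common point.

No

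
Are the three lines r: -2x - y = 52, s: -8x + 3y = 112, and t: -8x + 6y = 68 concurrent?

No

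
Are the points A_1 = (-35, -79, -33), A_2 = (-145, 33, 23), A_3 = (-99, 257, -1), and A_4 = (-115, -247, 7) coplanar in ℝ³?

No

The four points are coplanar iff the 3×3 determinant with rows A_1A_2, A_1A_3, A_1A_4 is zero.
Rows: (-110, 112, 56), (-64, 336, 32), (-80, -168, 40).
Expanding along the first row: (-110)(18816) − (112)(0) + (56)(37632) = 37632.
Nonzero ⇒ not coplanar.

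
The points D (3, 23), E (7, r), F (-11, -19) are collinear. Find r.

The three points are collinear iff det[DE; DF] = 0.
This determinant is linear in r: (14)r + (-490) = 0, so r = 35.

35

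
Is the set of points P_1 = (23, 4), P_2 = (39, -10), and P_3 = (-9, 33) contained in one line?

No

P_1P_2 = (16, -14), P_1P_3 = (-32, 29).
Twice the signed area of △P_1P_2P_3 is (16)(29) − (-14)(-32) = 16.
The area is nonzero, so the three points are not collinear.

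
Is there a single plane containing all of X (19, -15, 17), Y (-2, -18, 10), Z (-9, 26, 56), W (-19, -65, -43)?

No

A normal to the plane through X, Y, Z is n = XY × XZ = (170, 1015, -945).
The plane has equation n·P = -28060. For W: n·W = -28570.
-28570 ≠ -28060, so W is off the plane.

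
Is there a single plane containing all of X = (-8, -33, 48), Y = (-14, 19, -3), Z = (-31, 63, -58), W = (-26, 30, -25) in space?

No

With X as base: XY = (-6, 52, -51), XZ = (-23, 96, -106), XW = (-18, 63, -73).
XZ × XW = (-330, 229, 279).
XY · (XZ × XW) = -341.
Since -341 ≠ 0, the four points are not coplanar.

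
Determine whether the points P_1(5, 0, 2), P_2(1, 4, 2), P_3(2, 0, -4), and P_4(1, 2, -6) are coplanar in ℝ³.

No

A normal to the plane through P_1, P_2, P_3 is n = P_1P_2 × P_1P_3 = (-24, -24, 12).
The plane has equation n·P = -96. For P_4: n·P_4 = -144.
-144 ≠ -96, so P_4 is off the plane.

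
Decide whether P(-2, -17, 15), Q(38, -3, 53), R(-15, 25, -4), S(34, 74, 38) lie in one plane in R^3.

Yes

A normal to the plane through P, Q, R is n = PQ × PR = (-1862, 266, 1862).
The plane has equation n·X = 27132. For S: n·S = 27132.
Equal, so S lies in the plane and all four are coplanar.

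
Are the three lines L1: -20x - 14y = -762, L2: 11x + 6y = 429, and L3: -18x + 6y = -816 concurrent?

No

Intersecting L1 and L2: solving the 2×2 system gives (x, y) = (717/17, -99/17).
Substitute into L3: (-18)(717/17) + (6)(-99/17) = -13500/17.
But L3 requires -816 ≠ -13500/17, so the three lines have no common point.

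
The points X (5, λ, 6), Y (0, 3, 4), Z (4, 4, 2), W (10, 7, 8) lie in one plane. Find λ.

5

The points are coplanar iff XY · (XZ × XW) = 0.
Expanding, this is linear in λ: (36)λ + (-180) = 0.
So λ = 5.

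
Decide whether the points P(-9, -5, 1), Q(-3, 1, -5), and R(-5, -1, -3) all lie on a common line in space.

PQ = (6, 6, -6), PR = (4, 4, -4).
Each component of PR is 2/3 times the corresponding component of PQ, so PR = 2/3·PQ and the points are collinear.

Yes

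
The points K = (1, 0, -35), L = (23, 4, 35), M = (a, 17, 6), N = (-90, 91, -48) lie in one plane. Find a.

Normal to plane KLN: n = (-6422, -6084, 2366); plane equation n·P = -89232.
Requiring n·M = -89232: (-6422)a + (-89232) = -89232.
So a = 0.

0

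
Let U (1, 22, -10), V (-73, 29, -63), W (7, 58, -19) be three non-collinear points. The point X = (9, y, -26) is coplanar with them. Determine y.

A normal to the plane is n = UV × UW = (1845, -984, -2706).
X lies in the plane iff n · UX = 0.
This gives (-984)y + (79704) = 0, so y = 81.

81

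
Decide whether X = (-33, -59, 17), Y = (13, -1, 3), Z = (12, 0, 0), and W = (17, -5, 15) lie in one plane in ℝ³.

Yes

A normal to the plane through X, Y, Z is n = XY × XZ = (-160, 152, 104).
The plane has equation n·P = -1920. For W: n·W = -1920.
Equal, so W lies in the plane and all four are coplanar.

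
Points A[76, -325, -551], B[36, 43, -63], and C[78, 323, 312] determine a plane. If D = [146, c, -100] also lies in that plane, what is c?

Coplanarity requires AB · (AC × AD) = 0.
AB = (-40, 368, 488), AC = (2, 648, 863); the triple product is linear in c with coefficient 35496 and constant term -390456.
Setting it to zero: c = 11.

11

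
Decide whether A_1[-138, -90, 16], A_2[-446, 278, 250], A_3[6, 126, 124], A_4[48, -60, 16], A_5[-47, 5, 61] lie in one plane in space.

The plane through A_1, A_2, A_3 has normal n = A_1A_2 × A_1A_3 = (-10800, 66960, -119520) and equation n·P = -6448320.
Checking the remaining points: n·A_4 = -6448320, n·A_5 = -6448320.
All equal -6448320, so all 5 points lie in one plane.

Yes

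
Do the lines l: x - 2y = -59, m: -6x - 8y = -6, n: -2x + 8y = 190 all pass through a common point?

Intersecting l and m: solving the 2×2 system gives (x, y) = (-23, 18).
Substitute into n: (-2)(-23) + (8)(18) = 190.
This equals 190, so (-23, 18) lies on all three lines and they are concurrent.

Yes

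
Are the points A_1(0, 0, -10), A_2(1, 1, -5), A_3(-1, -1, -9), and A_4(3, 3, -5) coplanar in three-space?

A normal to the plane through A_1, A_2, A_3 is n = A_1A_2 × A_1A_3 = (6, -6, 0).
The plane has equation n·P = 0. For A_4: n·A_4 = 0.
Equal, so A_4 lies in the plane and all four are coplanar.

Yes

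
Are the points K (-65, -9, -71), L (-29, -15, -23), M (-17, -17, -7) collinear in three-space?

Yes

KL = (36, -6, 48), KM = (48, -8, 64).
KL × KM = (0, 0, 0).
The cross product vanishes, so the three points are collinear.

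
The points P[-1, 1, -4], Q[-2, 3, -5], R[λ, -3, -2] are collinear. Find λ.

Direction PQ = (-1, 2, -1). From the y-coordinate of R, the parameter along the line is τ = (-3 − 1)/2 = -2.
Then λ = (-1) + (-2)·(-1) = 1.

1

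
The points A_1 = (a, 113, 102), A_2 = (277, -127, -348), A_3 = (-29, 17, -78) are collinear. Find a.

Collinearity requires A_1A_2 × A_1A_3 = 0; each component is linear in a.
The y-component gives (270)a + (62910) = 0, so a = -233.
The remaining components then also vanish.

-233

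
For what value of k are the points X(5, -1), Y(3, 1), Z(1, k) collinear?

The three points are collinear iff det[XY; XZ] = 0.
This determinant is linear in k: (-2)k + (6) = 0, so k = 3.

3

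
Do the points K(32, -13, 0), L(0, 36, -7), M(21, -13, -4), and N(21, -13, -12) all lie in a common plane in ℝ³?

With K as base: KL = (-32, 49, -7), KM = (-11, 0, -4), KN = (-11, 0, -12).
KM × KN = (0, -88, 0).
KL · (KM × KN) = -4312.
Since -4312 ≠ 0, the four points are not coplanar.

No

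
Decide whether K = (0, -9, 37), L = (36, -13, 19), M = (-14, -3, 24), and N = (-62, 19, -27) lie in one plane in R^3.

Yes

The four points are coplanar iff the 3×3 determinant with rows KL, KM, KN is zero.
Rows: (36, -4, -18), (-14, 6, -13), (-62, 28, -64).
Expanding along the first row: (36)(-20) − (-4)(90) + (-18)(-20) = 0.
Zero determinant ⇒ coplanar.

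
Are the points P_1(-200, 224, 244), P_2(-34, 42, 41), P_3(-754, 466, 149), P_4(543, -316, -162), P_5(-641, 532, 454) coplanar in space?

The plane through P_1, P_2, P_3 has normal n = P_1P_2 × P_1P_3 = (66416, 128232, -60656) and equation n·P = 640704.
Checking the remaining points: n·P_4 = 5368848, n·P_5 = -1891056.
Since n·P_4 = 5368848 ≠ 640704, P_4 is off the plane and the points are not all coplanar.

No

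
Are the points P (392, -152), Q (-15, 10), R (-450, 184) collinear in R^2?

PQ = (-407, 162), PR = (-842, 336).
If collinear, PR would be a scalar multiple of PQ. But (-407)·(336) ≠ (162)·(-842) (difference -348), so they are not parallel; the points are not collinear.

No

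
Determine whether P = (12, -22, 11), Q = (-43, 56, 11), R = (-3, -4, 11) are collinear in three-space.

No

PQ = (-55, 78, 0), PR = (-15, 18, 0).
Comparing components 1 and 2: (-55)(18) − (78)(-15) = 180 ≠ 0, so PQ and PR are not parallel and the points are not collinear.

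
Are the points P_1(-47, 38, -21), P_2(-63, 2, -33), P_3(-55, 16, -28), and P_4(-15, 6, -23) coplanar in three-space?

Yes

The four points are coplanar iff the 3×3 determinant with rows P_1P_2, P_1P_3, P_1P_4 is zero.
Rows: (-16, -36, -12), (-8, -22, -7), (32, -32, -2).
Expanding along the first row: (-16)(-180) − (-36)(240) + (-12)(960) = 0.
Zero determinant ⇒ coplanar.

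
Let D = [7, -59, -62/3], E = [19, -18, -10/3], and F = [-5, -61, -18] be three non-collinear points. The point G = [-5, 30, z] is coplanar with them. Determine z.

The plane through D, E, F has equation 144x − 240y + 468z = 5496.
Substituting G: (468)z + (-7920) = 5496, so z = 86/3.

86/3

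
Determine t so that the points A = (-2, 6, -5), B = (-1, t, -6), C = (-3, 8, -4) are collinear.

Collinearity requires AB × AC = 0; each component is linear in t.
The x-component gives (1)t + (-4) = 0, so t = 4.
The remaining components then also vanish.

4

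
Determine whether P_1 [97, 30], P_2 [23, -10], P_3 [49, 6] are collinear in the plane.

No

P_1P_2 = (-74, -40), P_1P_3 = (-48, -24).
Twice the signed area of △P_1P_2P_3 is (-74)(-24) − (-40)(-48) = -144.
The area is nonzero, so the three points are not collinear.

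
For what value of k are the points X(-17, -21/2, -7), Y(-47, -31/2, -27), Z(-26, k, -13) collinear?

-12

Collinearity requires XY × XZ = 0; each component is linear in k.
The x-component gives (20)k + (240) = 0, so k = -12.
The remaining components then also vanish.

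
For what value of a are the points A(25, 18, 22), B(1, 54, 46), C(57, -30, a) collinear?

-10

Direction AB = (-24, 36, 24). From the x-coordinate of C, the parameter along the line is τ = (57 − 25)/(-24) = -4/3.
Then a = 22 + (-4/3)·(24) = -10.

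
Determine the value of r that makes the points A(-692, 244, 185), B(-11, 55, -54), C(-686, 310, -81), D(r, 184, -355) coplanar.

-152

Normal to plane ABC: n = (66048, 179712, 46080); plane equation n·P = 6669312.
Requiring n·D = 6669312: (66048)r + (16708608) = 6669312.
So r = -152.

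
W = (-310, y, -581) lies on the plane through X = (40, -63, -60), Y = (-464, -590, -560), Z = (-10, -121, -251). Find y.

-436

The plane through X, Y, Z has equation 71657x − 71264y + 2882z = 7182992.
Substituting W: (-71264)y + (-23888112) = 7182992, so y = -436.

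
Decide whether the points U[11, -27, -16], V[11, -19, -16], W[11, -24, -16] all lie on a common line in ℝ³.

UV = (0, 8, 0), UW = (0, 3, 0).
UV × UW = (0, 0, 0).
The cross product vanishes, so the three points are collinear.

Yes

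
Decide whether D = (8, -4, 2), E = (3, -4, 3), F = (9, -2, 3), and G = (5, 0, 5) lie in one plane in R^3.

With D as base: DE = (-5, 0, 1), DF = (1, 2, 1), DG = (-3, 4, 3).
DF × DG = (2, -6, 10).
DE · (DF × DG) = 0.
The scalar triple product vanishes, so the four points are coplanar.

Yes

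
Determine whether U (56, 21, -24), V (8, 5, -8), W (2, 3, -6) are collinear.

UV = (-48, -16, 16), UW = (-54, -18, 18).
Each component of UW is 9/8 times the corresponding component of UV, so UW = 9/8·UV and the points are collinear.

Yes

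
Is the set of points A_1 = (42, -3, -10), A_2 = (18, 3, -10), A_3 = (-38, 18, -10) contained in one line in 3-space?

A_1A_2 = (-24, 6, 0), A_1A_3 = (-80, 21, 0).
A_1A_2 × A_1A_3 = (0, 0, -24).
The cross product is nonzero, so the points do not lie on one line.

No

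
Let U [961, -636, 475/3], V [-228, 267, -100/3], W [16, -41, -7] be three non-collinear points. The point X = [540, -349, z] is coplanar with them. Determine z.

Coplanarity requires UV · (UW × UX) = 0.
UV = (-1189, 903, -575/3), UW = (-945, 595, -496/3); the triple product is linear in z with coefficient 145880 and constant term -12691560.
Setting it to zero: z = 87.

87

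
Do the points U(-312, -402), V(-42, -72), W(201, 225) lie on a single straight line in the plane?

UV = (270, 330), UW = (513, 627).
Checking proportionality: UW = 19/10·UV, so the vectors are parallel and the points are collinear.

Yes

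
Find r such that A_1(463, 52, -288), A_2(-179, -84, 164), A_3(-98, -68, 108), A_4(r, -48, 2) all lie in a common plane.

73

Coplanarity ⇔ det[A_1A_2; A_1A_3; A_1A_4] = 0.
Expanding, this is linear in r: (384)r + (-28032) = 0.
So r = 73.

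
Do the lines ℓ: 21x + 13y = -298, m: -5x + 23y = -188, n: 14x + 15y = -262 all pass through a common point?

Intersecting ℓ and m: solving the 2×2 system gives (x, y) = (-2205/274, -2719/274).
Substitute into n: (14)(-2205/274) + (15)(-2719/274) = -71655/274.
But n requires -262 ≠ -71655/274, so the three lines have no common point.

No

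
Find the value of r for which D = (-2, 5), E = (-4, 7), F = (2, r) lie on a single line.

1

The three points are collinear iff det[DE; DF] = 0.
This determinant is linear in r: (-2)r + (2) = 0, so r = 1.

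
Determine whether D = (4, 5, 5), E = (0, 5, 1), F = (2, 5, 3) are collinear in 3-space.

DE = (-4, 0, -4), DF = (-2, 0, -2).
Each component of DF is 1/2 times the corresponding component of DE, so DF = 1/2·DE and the points are collinear.

Yes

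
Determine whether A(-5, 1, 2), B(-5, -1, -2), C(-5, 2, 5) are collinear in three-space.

No

AB = (0, -2, -4), AC = (0, 1, 3).
AB × AC = (-2, 0, 0).
The cross product is nonzero, so the points do not lie on one line.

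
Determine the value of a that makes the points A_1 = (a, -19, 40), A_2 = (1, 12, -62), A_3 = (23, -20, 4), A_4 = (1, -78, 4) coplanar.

The points are coplanar iff A_1A_2 · (A_1A_3 × A_1A_4) = 0.
Expanding, this is linear in a: (-3828)a + (160776) = 0.
So a = 42.

42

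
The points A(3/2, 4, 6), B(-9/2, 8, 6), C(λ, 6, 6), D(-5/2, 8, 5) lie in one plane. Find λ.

-3/2

Normal to plane ABD: n = (-4, -6, -8); plane equation n·P = -78.
Requiring n·C = -78: (-4)λ + (-84) = -78.
So λ = -3/2.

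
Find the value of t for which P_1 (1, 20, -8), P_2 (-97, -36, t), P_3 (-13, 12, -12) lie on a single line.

Collinearity requires P_1P_2 × P_1P_3 = 0; each component is linear in t.
The x-component gives (8)t + (288) = 0, so t = -36.
The remaining components then also vanish.

-36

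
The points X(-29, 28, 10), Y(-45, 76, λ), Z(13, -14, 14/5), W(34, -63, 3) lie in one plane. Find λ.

42/5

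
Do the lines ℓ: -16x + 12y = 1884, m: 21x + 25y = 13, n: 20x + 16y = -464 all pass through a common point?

Yes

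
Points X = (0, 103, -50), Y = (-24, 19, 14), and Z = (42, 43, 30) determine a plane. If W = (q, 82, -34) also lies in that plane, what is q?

The plane through X, Y, Z has equation −2880x + 4608y + 4968z = 226224.
Substituting W: (-2880)q + (208944) = 226224, so q = -6.

-6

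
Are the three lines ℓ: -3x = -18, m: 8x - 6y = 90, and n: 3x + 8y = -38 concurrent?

Yes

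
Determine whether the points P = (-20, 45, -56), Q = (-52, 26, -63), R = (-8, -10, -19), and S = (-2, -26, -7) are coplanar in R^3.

No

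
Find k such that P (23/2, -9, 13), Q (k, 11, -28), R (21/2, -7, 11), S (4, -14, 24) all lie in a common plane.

73/2

Normal to plane PRS: n = (12, 26, 20); plane equation n·X = 164.
Requiring n·Q = 164: (12)k + (-274) = 164.
So k = 73/2.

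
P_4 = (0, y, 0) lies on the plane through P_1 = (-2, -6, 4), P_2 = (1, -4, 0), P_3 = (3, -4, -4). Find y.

-6

Coplanarity requires P_1P_2 · (P_1P_3 × P_1P_4) = 0.
P_1P_2 = (3, 2, -4), P_1P_3 = (5, 2, -8); the triple product is linear in y with coefficient 4 and constant term 24.
Setting it to zero: y = -6.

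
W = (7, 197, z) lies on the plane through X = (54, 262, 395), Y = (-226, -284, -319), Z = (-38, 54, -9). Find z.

433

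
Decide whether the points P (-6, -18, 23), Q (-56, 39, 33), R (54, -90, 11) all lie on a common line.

No

PQ = (-50, 57, 10), PR = (60, -72, -12).
PQ × PR = (36, 0, 180).
The cross product is nonzero, so the points do not lie on one line.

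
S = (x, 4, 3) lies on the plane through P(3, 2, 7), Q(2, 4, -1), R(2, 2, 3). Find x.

The plane through P, Q, R has equation −8x + 4y + 2z = -2.
Substituting S: (-8)x + (22) = -2, so x = 3.

3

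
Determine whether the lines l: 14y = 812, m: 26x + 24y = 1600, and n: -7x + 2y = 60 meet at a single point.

Intersecting l and m: solving the 2×2 system gives (x, y) = (8, 58).
Substitute into n: (-7)(8) + (2)(58) = 60.
This equals 60, so (8, 58) lies on all three lines and they are concurrent.

Yes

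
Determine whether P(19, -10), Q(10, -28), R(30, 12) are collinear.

Yes

PQ = (-9, -18), PR = (11, 22).
Checking proportionality: PR = -11/9·PQ, so the vectors are parallel and the points are collinear.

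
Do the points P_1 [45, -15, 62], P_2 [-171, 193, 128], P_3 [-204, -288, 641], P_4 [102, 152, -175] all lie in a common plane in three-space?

No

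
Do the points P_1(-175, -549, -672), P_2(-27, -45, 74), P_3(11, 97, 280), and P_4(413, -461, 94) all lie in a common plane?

Yes

With P_1 as base: P_1P_2 = (148, 504, 746), P_1P_3 = (186, 646, 952), P_1P_4 = (588, 88, 766).
P_1P_3 × P_1P_4 = (411060, 417300, -363480).
P_1P_2 · (P_1P_3 × P_1P_4) = 0.
The scalar triple product vanishes, so the four points are coplanar.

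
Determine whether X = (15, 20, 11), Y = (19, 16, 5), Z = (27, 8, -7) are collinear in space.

Yes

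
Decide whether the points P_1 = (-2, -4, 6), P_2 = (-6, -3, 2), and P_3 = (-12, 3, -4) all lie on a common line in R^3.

P_1P_2 = (-4, 1, -4), P_1P_3 = (-10, 7, -10).
P_1P_2 × P_1P_3 = (18, 0, -18).
The cross product is nonzero, so the points do not lie on one line.

No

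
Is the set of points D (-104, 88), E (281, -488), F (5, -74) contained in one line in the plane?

DE = (385, -576), DF = (109, -162).
det[DE; DF] = (385)(-162) − (-576)(109) = 414.
The determinant is nonzero, so they are not collinear.

No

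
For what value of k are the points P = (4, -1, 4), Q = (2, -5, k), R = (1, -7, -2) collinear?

0

Direction PR = (-3, -6, -6). From the x-coordinate of Q, the parameter along the line is τ = (2 − 4)/(-3) = 2/3.
Then k = 4 + 2/3·(-6) = 0.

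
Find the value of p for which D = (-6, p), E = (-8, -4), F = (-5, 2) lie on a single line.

0

Collinearity: (D − E) must be parallel to (F − E) = (3, 6).
Cross-multiplying the components: (p − (-4))·(3) = (2)·(6).
Solving gives p = 0.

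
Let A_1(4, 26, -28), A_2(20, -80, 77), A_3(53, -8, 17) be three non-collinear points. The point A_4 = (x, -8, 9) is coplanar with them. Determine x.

Coplanarity requires A_1A_2 · (A_1A_3 × A_1A_4) = 0.
A_1A_2 = (16, -106, 105), A_1A_3 = (49, -34, 45); the triple product is linear in x with coefficient -1200 and constant term 26400.
Setting it to zero: x = 22.

22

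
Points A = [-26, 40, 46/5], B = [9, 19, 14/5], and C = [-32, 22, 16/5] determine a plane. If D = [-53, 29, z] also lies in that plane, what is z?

A normal to the plane is n = AB × AC = (54/5, 1242/5, -756).
D lies in the plane iff n · AD = 0.
This gives (-756)z + (19656/5) = 0, so z = 26/5.

26/5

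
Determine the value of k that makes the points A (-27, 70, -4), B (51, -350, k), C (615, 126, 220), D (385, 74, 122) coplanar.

-214

Normal to plane ACD: n = (6160, 11396, -20504); plane equation n·P = 713416.
Requiring n·B = 713416: (-20504)k + (-3674440) = 713416.
So k = -214.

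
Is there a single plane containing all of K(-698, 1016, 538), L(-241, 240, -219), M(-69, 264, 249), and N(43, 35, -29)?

A normal to the plane through K, L, M is n = KL × KM = (-345000, -344080, 144440).
The plane has equation n·P = -31066560. For N: n·N = -31066560.
Equal, so N lies in the plane and all four are coplanar.

Yes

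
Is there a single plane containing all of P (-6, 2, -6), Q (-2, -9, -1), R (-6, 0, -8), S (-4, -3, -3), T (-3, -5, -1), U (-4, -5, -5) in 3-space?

Yes

The plane through P, Q, R has normal n = PQ × PR = (32, 8, -8) and equation n·X = -128.
Checking the remaining points: n·S = -128, n·T = -128, n·U = -128.
All equal -128, so all 6 points lie in one plane.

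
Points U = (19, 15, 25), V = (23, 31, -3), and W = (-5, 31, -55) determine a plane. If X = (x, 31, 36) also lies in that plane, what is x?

44

The plane through U, V, W has equation −832x + 992y + 448z = 10272.
Substituting X: (-832)x + (46880) = 10272, so x = 44.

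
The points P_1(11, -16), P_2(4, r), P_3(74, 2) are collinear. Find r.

Collinearity: (P_2 − P_1) must be parallel to (P_3 − P_1) = (63, 18).
Cross-multiplying the components: (r − (-16))·(63) = (-7)·(18).
Solving gives r = -18.

-18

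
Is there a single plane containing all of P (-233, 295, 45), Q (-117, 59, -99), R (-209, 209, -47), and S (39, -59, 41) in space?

Yes

The four points are coplanar iff the 3×3 determinant with rows PQ, PR, PS is zero.
Rows: (116, -236, -144), (24, -86, -92), (272, -354, -4).
Expanding along the first row: (116)(-32224) − (-236)(24928) + (-144)(14896) = 0.
Zero determinant ⇒ coplanar.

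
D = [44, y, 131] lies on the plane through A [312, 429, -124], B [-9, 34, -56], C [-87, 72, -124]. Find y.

Coplanarity requires AB · (AC × AD) = 0.
AB = (-321, -395, 68), AC = (-399, -357, 0); the triple product is linear in y with coefficient -27132 and constant term -5833380.
Setting it to zero: y = -215.

-215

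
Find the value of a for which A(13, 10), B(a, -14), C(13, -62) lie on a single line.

13

The three points are collinear iff det[AB; AC] = 0.
This determinant is linear in a: (-72)a + (936) = 0, so a = 13.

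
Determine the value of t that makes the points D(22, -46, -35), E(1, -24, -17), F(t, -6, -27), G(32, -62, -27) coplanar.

Coplanarity ⇔ det[DE; DF; DG] = 0.
Expanding, this is linear in t: (-464)t + (-4640) = 0.
So t = -10.

-10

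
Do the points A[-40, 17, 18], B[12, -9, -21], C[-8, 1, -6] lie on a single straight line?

AB = (52, -26, -39), AC = (32, -16, -24).
AB × AC = (0, 0, 0).
The cross product vanishes, so the three points are collinear.

Yes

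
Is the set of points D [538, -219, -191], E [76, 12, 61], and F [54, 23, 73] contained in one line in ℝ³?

Yes

DE = (-462, 231, 252), DF = (-484, 242, 264).
DE × DF = (0, 0, 0).
The cross product vanishes, so the three points are collinear.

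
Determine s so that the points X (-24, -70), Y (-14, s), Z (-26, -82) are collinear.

-10

Collinearity: (Y − X) must be parallel to (Z − X) = (-2, -12).
Cross-multiplying the components: (s − (-70))·(-2) = (10)·(-12).
Solving gives s = -10.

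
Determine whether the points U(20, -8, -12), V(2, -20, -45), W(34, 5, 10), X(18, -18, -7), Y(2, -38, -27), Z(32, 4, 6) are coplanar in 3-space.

Yes

The plane through U, V, W has normal n = UV × UW = (165, -66, -66) and equation n·P = 4620.
Checking the remaining points: n·X = 4620, n·Y = 4620, n·Z = 4620.
All equal 4620, so all 6 points lie in one plane.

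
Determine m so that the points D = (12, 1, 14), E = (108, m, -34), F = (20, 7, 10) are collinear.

73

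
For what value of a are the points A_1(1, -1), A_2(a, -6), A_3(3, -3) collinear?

6

The three points are collinear iff det[A_1A_2; A_1A_3] = 0.
This determinant is linear in a: (-2)a + (12) = 0, so a = 6.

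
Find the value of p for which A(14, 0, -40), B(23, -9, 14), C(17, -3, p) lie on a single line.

-22

Collinearity requires AB × AC = 0; each component is linear in p.
The x-component gives (-9)p + (-198) = 0, so p = -22.
The remaining components then also vanish.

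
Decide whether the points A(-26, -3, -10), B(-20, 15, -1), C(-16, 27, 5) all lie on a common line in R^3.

Yes

AB = (6, 18, 9), AC = (10, 30, 15).
AB × AC = (0, 0, 0).
The cross product vanishes, so the three points are collinear.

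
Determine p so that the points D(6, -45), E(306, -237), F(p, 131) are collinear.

The three points are collinear iff det[DE; DF] = 0.
This determinant is linear in p: (192)p + (51648) = 0, so p = -269.

-269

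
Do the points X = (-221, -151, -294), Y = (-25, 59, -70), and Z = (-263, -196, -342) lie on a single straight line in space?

Yes

XY = (196, 210, 224), XZ = (-42, -45, -48).
XY × XZ = (0, 0, 0).
The cross product vanishes, so the three points are collinear.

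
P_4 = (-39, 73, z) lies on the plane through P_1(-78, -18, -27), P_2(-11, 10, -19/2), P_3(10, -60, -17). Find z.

-9/2

A normal to the plane is n = P_1P_2 × P_1P_3 = (1015, 870, -5278).
P_4 lies in the plane iff n · P_1P_4 = 0.
This gives (-5278)z + (-23751) = 0, so z = -9/2.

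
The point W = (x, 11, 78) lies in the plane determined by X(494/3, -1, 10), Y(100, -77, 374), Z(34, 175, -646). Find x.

-40/3

A normal to the plane is n = XY × XZ = (-14208, -89984, -21312).
W lies in the plane iff n · XW = 0.
This gives (-14208)x + (-189440) = 0, so x = -40/3.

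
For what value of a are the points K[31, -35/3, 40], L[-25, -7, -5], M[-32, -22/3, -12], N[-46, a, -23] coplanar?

-6

Normal to plane KLM: n = (-143/3, -77, 154/3); plane equation n·P = 1474.
Requiring n·N = 1474: (-77)a + (1012) = 1474.
So a = -6.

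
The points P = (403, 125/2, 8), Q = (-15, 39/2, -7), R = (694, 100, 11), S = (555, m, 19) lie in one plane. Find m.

145/2

The points are coplanar iff PQ · (PR × PS) = 0.
Expanding, this is linear in m: (-3111)m + (451095/2) = 0.
So m = 145/2.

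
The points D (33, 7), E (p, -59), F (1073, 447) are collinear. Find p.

-123

Collinearity: (E − D) must be parallel to (F − D) = (1040, 440).
Cross-multiplying the components: (p − 33)·(440) = (-66)·(1040).
Solving gives p = -123.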